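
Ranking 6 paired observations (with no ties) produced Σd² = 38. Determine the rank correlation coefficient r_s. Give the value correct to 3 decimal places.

ρ = 1 − 6Σd² / [n(n²−1)] = 1 − 6×38 / (6×35)
  = 1 − 228/210 = 1 − 1.0857 ≈ -0.086

-0.086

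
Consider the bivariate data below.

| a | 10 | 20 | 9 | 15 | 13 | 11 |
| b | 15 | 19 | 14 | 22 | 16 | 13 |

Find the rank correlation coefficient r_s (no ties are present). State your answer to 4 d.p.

Rank a: 2, 6, 1, 5, 4, 3
Rank b: 3, 5, 2, 6, 4, 1
d = rank(a) − rank(b): -1, 1, -1, -1, 0, 2; Σd² = 8
ρ = 1 − 6Σd² / [n(n²−1)] = 1 − 6×8 / (6×35) = 1 − 48/210 ≈ 0.7714

0.7714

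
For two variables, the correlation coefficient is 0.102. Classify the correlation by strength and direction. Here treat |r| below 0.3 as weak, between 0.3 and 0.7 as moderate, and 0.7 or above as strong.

r = 0.102 > 0 so the relationship is positive.
|r| = 0.102, which falls in the weak range.

weak positive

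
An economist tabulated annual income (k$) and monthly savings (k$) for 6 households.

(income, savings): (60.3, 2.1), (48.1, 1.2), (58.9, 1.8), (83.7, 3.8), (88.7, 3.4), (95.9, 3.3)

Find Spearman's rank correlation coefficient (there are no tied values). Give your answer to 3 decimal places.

0.771

Rank income: 3, 1, 2, 4, 5, 6
Rank savings: 3, 1, 2, 6, 5, 4
d = rank(income) − rank(savings): 0, 0, 0, -2, 0, 2; Σd² = 8
ρ = 1 − 6Σd² / [n(n²−1)] = 1 − 6×8 / (6×35) = 1 − 48/210 ≈ 0.771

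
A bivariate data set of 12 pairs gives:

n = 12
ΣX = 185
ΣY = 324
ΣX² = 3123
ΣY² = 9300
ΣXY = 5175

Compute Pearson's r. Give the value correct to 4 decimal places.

r = (nΣXY − ΣXΣY) / √[(nΣX² − (ΣX)²)(nΣY² − (ΣY)²)]
Numerator: 12×5175 − 185×324 = 2160
Denominator: √[(37476 − 34225)(111600 − 104976)] = √[3251 × 6624] = 4640.5413
r = 2160 / 4640.5413 ≈ 0.4655

0.4655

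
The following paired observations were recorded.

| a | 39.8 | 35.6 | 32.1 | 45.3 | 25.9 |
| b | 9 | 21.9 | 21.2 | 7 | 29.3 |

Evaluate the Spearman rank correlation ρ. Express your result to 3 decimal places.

-0.900

Rank a: 4, 3, 2, 5, 1
Rank b: 2, 4, 3, 1, 5
d = rank(a) − rank(b): 2, -1, -1, 4, -4; Σd² = 38
ρ = 1 − 6Σd² / [n(n²−1)] = 1 − 6×38 / (5×24) = 1 − 228/120 ≈ -0.900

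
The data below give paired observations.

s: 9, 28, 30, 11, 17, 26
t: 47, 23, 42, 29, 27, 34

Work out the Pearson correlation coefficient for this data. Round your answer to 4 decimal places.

-0.2021

n = 6, Σs = 121, Σt = 202, Σs² = 2851, Σt² = 7228, Σst = 3989
nΣst − ΣsΣt = 23934 − 24442 = -508
nΣs² − (Σs)² = 17106 − 14641 = 2465; nΣt² − (Σt)² = 43368 − 40804 = 2564
r = -508 / √(2465 × 2564) = -508 / 2514.0127 ≈ -0.2021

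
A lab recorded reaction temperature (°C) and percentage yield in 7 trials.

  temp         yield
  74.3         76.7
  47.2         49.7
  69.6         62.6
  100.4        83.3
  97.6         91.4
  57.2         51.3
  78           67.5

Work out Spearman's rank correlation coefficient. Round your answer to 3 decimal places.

Rank temp: 4, 1, 3, 7, 6, 2, 5
Rank yield: 5, 1, 3, 6, 7, 2, 4
d = rank(temp) − rank(yield): -1, 0, 0, 1, -1, 0, 1; Σd² = 4
ρ = 1 − 6Σd² / [n(n²−1)] = 1 − 6×4 / (7×48) = 1 − 24/336 ≈ 0.929

0.929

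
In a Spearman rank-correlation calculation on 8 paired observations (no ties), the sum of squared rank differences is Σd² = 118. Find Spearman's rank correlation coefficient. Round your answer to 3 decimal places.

ρ = 1 − 6Σd² / [n(n²−1)] = 1 − 6×118 / (8×63)
  = 1 − 708/504 = 1 − 1.4048 ≈ -0.405

-0.405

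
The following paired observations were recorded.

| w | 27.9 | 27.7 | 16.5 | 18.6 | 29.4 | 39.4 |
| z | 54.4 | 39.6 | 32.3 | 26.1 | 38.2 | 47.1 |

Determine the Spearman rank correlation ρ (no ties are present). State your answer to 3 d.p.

0.657

Rank w: 4, 3, 1, 2, 5, 6
Rank z: 6, 4, 2, 1, 3, 5
d = rank(w) − rank(z): -2, -1, -1, 1, 2, 1; Σd² = 12
ρ = 1 − 6Σd² / [n(n²−1)] = 1 − 6×12 / (6×35) = 1 − 72/210 ≈ 0.657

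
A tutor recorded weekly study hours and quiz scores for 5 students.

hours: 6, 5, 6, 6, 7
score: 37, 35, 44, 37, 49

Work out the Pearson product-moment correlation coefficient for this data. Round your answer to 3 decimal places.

0.839

n = 5, Σx = 30, Σy = 202, Σx² = 182, Σy² = 8300, Σxy = 1226
nΣxy − ΣxΣy = 6130 − 6060 = 70
nΣx² − (Σx)² = 910 − 900 = 10; nΣy² − (Σy)² = 41500 − 40804 = 696
r = 70 / √(10 × 696) = 70 / 83.4266 ≈ 0.839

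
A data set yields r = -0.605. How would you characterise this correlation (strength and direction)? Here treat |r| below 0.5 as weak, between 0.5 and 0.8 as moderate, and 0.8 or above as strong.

moderate negative

r = -0.605 < 0 so the relationship is negative.
|r| = 0.605, which falls in the moderate range.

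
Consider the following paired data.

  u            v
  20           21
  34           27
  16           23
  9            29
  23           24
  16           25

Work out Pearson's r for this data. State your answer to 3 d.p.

-0.094

n = 6, Σu = 118, Σv = 149, Σu² = 2678, Σv² = 3741, Σuv = 2919
nΣuv − ΣuΣv = 17514 − 17582 = -68
nΣu² − (Σu)² = 16068 − 13924 = 2144; nΣv² − (Σv)² = 22446 − 22201 = 245
r = -68 / √(2144 × 245) = -68 / 724.7620 ≈ -0.094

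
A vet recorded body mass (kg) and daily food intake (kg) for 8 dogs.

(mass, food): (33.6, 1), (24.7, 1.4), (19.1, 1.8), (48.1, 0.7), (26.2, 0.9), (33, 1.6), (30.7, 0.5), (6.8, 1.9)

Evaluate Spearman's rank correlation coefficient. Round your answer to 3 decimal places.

-0.667

Rank mass: 7, 3, 2, 8, 4, 6, 5, 1
Rank food: 4, 5, 7, 2, 3, 6, 1, 8
d = rank(mass) − rank(food): 3, -2, -5, 6, 1, 0, 4, -7; Σd² = 140
ρ = 1 − 6Σd² / [n(n²−1)] = 1 − 6×140 / (8×63) = 1 − 840/504 ≈ -0.667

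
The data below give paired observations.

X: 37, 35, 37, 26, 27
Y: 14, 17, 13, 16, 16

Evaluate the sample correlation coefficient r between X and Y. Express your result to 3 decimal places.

n = 5, ΣX = 162, ΣY = 76, ΣX² = 5368, ΣY² = 1166, ΣXY = 2442
nΣXY − ΣXΣY = 12210 − 12312 = -102
nΣX² − (ΣX)² = 26840 − 26244 = 596; nΣY² − (ΣY)² = 5830 − 5776 = 54
r = -102 / √(596 × 54) = -102 / 179.3990 ≈ -0.569

-0.569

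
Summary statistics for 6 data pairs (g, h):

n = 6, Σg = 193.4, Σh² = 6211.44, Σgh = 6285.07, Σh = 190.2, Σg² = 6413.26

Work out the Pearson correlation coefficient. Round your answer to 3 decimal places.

0.854

r = (nΣgh − ΣgΣh) / √[(nΣg² − (Σg)²)(nΣh² − (Σh)²)]
Numerator: 6×6285.07 − 193.4×190.2 = 925.74
Denominator: √[(38479.56 − 37403.56)(37268.64 − 36176.04)] = √[1076 × 1092.6] = 1084.2682
r = 925.74 / 1084.2682 ≈ 0.854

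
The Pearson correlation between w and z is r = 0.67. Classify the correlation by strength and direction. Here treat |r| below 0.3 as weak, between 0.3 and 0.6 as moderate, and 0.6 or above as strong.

r = 0.67 > 0 so the relationship is positive.
|r| = 0.67, which falls in the strong range.

strong positive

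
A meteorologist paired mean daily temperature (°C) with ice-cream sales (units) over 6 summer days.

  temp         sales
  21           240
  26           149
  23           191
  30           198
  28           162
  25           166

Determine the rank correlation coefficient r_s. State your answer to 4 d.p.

-0.3714

Rank temp: 1, 4, 2, 6, 5, 3
Rank sales: 6, 1, 4, 5, 2, 3
d = rank(temp) − rank(sales): -5, 3, -2, 1, 3, 0; Σd² = 48
ρ = 1 − 6Σd² / [n(n²−1)] = 1 − 6×48 / (6×35) = 1 − 288/210 ≈ -0.3714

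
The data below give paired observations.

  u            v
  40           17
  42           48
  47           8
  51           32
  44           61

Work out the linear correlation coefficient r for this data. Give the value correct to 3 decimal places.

n = 5, Σu = 224, Σv = 166, Σu² = 10110, Σv² = 7402, Σuv = 7388
nΣuv − ΣuΣv = 36940 − 37184 = -244
nΣu² − (Σu)² = 50550 − 50176 = 374; nΣv² − (Σv)² = 37010 − 27556 = 9454
r = -244 / √(374 × 9454) = -244 / 1880.3712 ≈ -0.130

-0.130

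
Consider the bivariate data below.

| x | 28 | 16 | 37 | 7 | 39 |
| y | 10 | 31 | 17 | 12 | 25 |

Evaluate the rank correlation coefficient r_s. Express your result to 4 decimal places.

0.2000

Rank x: 3, 2, 4, 1, 5
Rank y: 1, 5, 3, 2, 4
d = rank(x) − rank(y): 2, -3, 1, -1, 1; Σd² = 16
ρ = 1 − 6Σd² / [n(n²−1)] = 1 − 6×16 / (5×24) = 1 − 96/120 ≈ 0.2000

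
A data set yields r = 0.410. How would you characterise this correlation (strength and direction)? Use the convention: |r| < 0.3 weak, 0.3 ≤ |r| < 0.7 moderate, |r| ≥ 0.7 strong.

moderate positive

r = 0.410 > 0 so the relationship is positive.
|r| = 0.410, which falls in the moderate range.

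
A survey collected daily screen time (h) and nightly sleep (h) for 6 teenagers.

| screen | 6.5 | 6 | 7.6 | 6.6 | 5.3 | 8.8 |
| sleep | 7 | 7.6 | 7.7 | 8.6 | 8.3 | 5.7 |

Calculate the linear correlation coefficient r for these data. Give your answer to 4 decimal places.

n = 6, Σx = 40.8, Σy = 44.9, Σx² = 285.1, Σy² = 341.39, Σxy = 300.53
nΣxy − ΣxΣy = 1803.18 − 1831.92 = -28.74
nΣx² − (Σx)² = 1710.6 − 1664.64 = 45.96; nΣy² − (Σy)² = 2048.34 − 2016.01 = 32.33
r = -28.74 / √(45.96 × 32.33) = -28.74 / 38.5472 ≈ -0.7456

-0.7456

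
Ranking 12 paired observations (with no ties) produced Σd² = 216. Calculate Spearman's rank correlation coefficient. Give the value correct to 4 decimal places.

0.2448

ρ = 1 − 6Σd² / [n(n²−1)] = 1 − 6×216 / (12×143)
  = 1 − 1296/1716 = 1 − 0.75524 ≈ 0.2448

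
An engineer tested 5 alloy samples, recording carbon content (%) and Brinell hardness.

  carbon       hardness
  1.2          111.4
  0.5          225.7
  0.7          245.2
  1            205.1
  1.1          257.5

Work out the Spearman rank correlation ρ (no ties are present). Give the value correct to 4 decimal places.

Rank carbon: 5, 1, 2, 3, 4
Rank hardness: 1, 3, 4, 2, 5
d = rank(carbon) − rank(hardness): 4, -2, -2, 1, -1; Σd² = 26
ρ = 1 − 6Σd² / [n(n²−1)] = 1 − 6×26 / (5×24) = 1 − 156/120 ≈ -0.3000

-0.3000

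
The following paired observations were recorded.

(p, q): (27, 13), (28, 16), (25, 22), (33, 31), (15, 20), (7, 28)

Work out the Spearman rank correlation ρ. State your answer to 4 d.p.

Rank p: 4, 5, 3, 6, 2, 1
Rank q: 1, 2, 4, 6, 3, 5
d = rank(p) − rank(q): 3, 3, -1, 0, -1, -4; Σd² = 36
ρ = 1 − 6Σd² / [n(n²−1)] = 1 − 6×36 / (6×35) = 1 − 216/210 ≈ -0.0286

-0.0286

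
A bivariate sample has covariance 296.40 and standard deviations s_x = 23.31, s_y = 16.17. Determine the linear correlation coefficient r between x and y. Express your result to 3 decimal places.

0.786

r = Cov(x,y) / (s_x · s_y) = 296.40 / (23.31 × 16.17)
  = 296.40 / 376.9227 ≈ 0.786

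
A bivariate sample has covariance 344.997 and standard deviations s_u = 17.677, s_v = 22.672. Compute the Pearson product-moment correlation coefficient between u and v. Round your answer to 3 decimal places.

r = Cov(u,v) / (s_u · s_v) = 344.997 / (17.677 × 22.672)
  = 344.997 / 400.7729 ≈ 0.861

0.861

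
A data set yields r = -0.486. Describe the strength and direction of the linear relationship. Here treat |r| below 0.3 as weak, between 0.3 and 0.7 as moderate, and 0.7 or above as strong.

r = -0.486 < 0 so the relationship is negative.
|r| = 0.486, which falls in the moderate range.

moderate negative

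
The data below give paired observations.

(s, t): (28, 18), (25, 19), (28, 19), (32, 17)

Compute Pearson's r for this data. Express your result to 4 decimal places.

-0.8788

n = 4, Σs = 113, Σt = 73, Σs² = 3217, Σt² = 1335, Σst = 2055
nΣst − ΣsΣt = 8220 − 8249 = -29
nΣs² − (Σs)² = 12868 − 12769 = 99; nΣt² − (Σt)² = 5340 − 5329 = 11
r = -29 / √(99 × 11) = -29 / 33.0000 ≈ -0.8788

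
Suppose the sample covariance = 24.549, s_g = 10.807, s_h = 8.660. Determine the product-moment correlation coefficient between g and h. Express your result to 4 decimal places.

r = Cov(g,h) / (s_g · s_h) = 24.549 / (10.807 × 8.660)
  = 24.549 / 93.5886 ≈ 0.2623

0.2623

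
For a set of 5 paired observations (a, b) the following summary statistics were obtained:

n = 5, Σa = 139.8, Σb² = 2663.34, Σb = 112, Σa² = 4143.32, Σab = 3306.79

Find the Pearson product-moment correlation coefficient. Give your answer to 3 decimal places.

0.921

r = (nΣab − ΣaΣb) / √[(nΣa² − (Σa)²)(nΣb² − (Σb)²)]
Numerator: 5×3306.79 − 139.8×112 = 876.35
Denominator: √[(20716.6 − 19544.04)(13316.7 − 12544)] = √[1172.56 × 772.7] = 951.8598
r = 876.35 / 951.8598 ≈ 0.921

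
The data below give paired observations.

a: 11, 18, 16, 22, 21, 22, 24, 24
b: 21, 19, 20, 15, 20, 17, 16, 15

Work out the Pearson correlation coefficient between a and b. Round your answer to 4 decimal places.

n = 8, Σa = 158, Σb = 143, Σa² = 3262, Σb² = 2597, Σab = 2761
nΣab − ΣaΣb = 22088 − 22594 = -506
nΣa² − (Σa)² = 26096 − 24964 = 1132; nΣb² − (Σb)² = 20776 − 20449 = 327
r = -506 / √(1132 × 327) = -506 / 608.4110 ≈ -0.8317

-0.8317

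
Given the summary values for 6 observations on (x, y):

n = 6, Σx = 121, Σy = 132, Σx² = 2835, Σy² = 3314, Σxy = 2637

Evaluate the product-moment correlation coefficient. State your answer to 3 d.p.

-0.062

r = (nΣxy − ΣxΣy) / √[(nΣx² − (Σx)²)(nΣy² − (Σy)²)]
Numerator: 6×2637 − 121×132 = -150
Denominator: √[(17010 − 14641)(19884 − 17424)] = √[2369 × 2460] = 2414.0712
r = -150 / 2414.0712 ≈ -0.062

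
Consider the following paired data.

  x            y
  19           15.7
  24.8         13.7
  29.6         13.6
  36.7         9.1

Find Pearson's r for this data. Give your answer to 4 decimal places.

n = 4, Σx = 110.1, Σy = 52.1, Σx² = 3199.09, Σy² = 701.95, Σxy = 1374.59
nΣxy − ΣxΣy = 5498.36 − 5736.21 = -237.85
nΣx² − (Σx)² = 12796.36 − 12122.01 = 674.35; nΣy² − (Σy)² = 2807.8 − 2714.41 = 93.39
r = -237.85 / √(674.35 × 93.39) = -237.85 / 250.9533 ≈ -0.9478

-0.9478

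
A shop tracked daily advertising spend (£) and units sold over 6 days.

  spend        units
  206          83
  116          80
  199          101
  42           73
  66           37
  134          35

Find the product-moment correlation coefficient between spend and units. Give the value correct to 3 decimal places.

0.523

n = 6, Σx = 763, Σy = 409, Σx² = 119569, Σy² = 31413, Σxy = 56675
nΣxy − ΣxΣy = 340050 − 312067 = 27983
nΣx² − (Σx)² = 717414 − 582169 = 135245; nΣy² − (Σy)² = 188478 − 167281 = 21197
r = 27983 / √(135245 × 21197) = 27983 / 53542.3969 ≈ 0.523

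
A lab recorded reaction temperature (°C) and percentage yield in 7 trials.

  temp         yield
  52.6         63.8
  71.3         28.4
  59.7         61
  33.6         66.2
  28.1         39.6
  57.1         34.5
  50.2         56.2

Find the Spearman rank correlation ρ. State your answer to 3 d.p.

Rank temp: 4, 7, 6, 2, 1, 5, 3
Rank yield: 6, 1, 5, 7, 3, 2, 4
d = rank(temp) − rank(yield): -2, 6, 1, -5, -2, 3, -1; Σd² = 80
ρ = 1 − 6Σd² / [n(n²−1)] = 1 − 6×80 / (7×48) = 1 − 480/336 ≈ -0.429

-0.429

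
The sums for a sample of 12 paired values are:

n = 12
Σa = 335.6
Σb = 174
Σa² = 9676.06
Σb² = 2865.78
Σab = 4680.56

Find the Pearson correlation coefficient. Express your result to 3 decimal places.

-0.588

r = (nΣab − ΣaΣb) / √[(nΣa² − (Σa)²)(nΣb² − (Σb)²)]
Numerator: 12×4680.56 − 335.6×174 = -2227.68
Denominator: √[(116112.72 − 112627.36)(34389.36 − 30276)] = √[3485.36 × 4113.36] = 3786.3624
r = -2227.68 / 3786.3624 ≈ -0.588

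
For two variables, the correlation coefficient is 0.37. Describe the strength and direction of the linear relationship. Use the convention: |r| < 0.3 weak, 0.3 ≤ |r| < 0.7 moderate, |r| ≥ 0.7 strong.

r = 0.37 > 0 so the relationship is positive.
|r| = 0.37, which falls in the moderate range.

moderate positive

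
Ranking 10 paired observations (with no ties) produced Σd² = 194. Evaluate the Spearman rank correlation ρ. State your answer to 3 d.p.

ρ = 1 − 6Σd² / [n(n²−1)] = 1 − 6×194 / (10×99)
  = 1 − 1164/990 = 1 − 1.1758 ≈ -0.176

-0.176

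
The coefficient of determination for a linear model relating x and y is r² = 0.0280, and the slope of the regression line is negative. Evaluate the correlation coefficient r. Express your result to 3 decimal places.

|r| = √0.0280 = 0.167
The association is negative, so r = −0.167.

-0.167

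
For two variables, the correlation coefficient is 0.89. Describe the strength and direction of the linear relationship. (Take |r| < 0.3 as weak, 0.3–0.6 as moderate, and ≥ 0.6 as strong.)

r = 0.89 > 0 so the relationship is positive.
|r| = 0.89, which falls in the strong range.

strong positive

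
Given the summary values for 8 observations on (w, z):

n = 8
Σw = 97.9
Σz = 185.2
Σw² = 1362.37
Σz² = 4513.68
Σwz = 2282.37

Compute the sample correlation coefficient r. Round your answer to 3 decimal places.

0.083

r = (nΣwz − ΣwΣz) / √[(nΣw² − (Σw)²)(nΣz² − (Σz)²)]
Numerator: 8×2282.37 − 97.9×185.2 = 127.88
Denominator: √[(10898.96 − 9584.41)(36109.44 − 34299.04)] = √[1314.55 × 1810.4] = 1542.6799
r = 127.88 / 1542.6799 ≈ 0.083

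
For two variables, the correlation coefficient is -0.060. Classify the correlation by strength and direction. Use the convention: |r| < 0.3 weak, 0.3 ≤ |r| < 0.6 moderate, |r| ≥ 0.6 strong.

r = -0.060 < 0 so the relationship is negative.
|r| = 0.060, which falls in the weak range.

weak negative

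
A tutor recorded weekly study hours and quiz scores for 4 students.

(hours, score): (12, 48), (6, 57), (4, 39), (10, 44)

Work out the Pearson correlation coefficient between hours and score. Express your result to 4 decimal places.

n = 4, Σx = 32, Σy = 188, Σx² = 296, Σy² = 9010, Σxy = 1514
nΣxy − ΣxΣy = 6056 − 6016 = 40
nΣx² − (Σx)² = 1184 − 1024 = 160; nΣy² − (Σy)² = 36040 − 35344 = 696
r = 40 / √(160 × 696) = 40 / 333.7065 ≈ 0.1199

0.1199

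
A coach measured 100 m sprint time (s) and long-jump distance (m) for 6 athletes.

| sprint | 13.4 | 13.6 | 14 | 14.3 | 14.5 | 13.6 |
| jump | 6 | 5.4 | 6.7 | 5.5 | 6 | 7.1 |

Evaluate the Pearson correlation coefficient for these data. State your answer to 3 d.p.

-0.191

n = 6, Σx = 83.4, Σy = 36.7, Σx² = 1160.22, Σy² = 226.71, Σxy = 509.85
nΣxy − ΣxΣy = 3059.1 − 3060.78 = -1.68
nΣx² − (Σx)² = 6961.32 − 6955.56 = 5.76; nΣy² − (Σy)² = 1360.26 − 1346.89 = 13.37
r = -1.68 / √(5.76 × 13.37) = -1.68 / 8.7756 ≈ -0.191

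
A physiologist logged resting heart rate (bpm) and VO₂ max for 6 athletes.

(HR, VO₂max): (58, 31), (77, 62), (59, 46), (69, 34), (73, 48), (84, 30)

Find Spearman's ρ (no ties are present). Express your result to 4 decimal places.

Rank HR: 1, 5, 2, 3, 4, 6
Rank VO₂max: 2, 6, 4, 3, 5, 1
d = rank(HR) − rank(VO₂max): -1, -1, -2, 0, -1, 5; Σd² = 32
ρ = 1 − 6Σd² / [n(n²−1)] = 1 − 6×32 / (6×35) = 1 − 192/210 ≈ 0.0857

0.0857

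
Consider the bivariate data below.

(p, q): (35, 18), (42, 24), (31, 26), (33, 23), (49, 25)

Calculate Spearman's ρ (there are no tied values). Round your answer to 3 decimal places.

-0.100

Rank p: 3, 4, 1, 2, 5
Rank q: 1, 3, 5, 2, 4
d = rank(p) − rank(q): 2, 1, -4, 0, 1; Σd² = 22
ρ = 1 − 6Σd² / [n(n²−1)] = 1 − 6×22 / (5×24) = 1 − 132/120 ≈ -0.100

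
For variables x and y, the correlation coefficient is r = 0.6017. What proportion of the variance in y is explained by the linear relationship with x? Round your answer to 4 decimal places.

r² = (0.6017)² = 0.3620

0.3620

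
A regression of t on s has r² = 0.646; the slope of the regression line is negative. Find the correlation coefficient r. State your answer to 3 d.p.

|r| = √0.646 = 0.804
The association is negative, so r = −0.804.

-0.804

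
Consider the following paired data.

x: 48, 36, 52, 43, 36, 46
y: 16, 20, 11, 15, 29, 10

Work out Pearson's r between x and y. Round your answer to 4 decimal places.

-0.8141

n = 6, Σx = 261, Σy = 101, Σx² = 11565, Σy² = 1943, Σxy = 4209
nΣxy − ΣxΣy = 25254 − 26361 = -1107
nΣx² − (Σx)² = 69390 − 68121 = 1269; nΣy² − (Σy)² = 11658 − 10201 = 1457
r = -1107 / √(1269 × 1457) = -1107 / 1359.7548 ≈ -0.8141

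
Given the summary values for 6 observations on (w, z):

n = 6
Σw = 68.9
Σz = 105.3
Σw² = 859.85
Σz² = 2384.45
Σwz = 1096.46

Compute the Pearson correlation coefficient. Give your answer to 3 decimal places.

-0.587

r = (nΣwz − ΣwΣz) / √[(nΣw² − (Σw)²)(nΣz² − (Σz)²)]
Numerator: 6×1096.46 − 68.9×105.3 = -676.41
Denominator: √[(5159.1 − 4747.21)(14306.7 − 11088.09)] = √[411.89 × 3218.61] = 1151.3962
r = -676.41 / 1151.3962 ≈ -0.587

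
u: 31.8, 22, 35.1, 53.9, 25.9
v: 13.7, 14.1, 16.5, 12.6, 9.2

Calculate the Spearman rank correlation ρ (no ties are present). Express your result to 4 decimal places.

Rank u: 3, 1, 4, 5, 2
Rank v: 3, 4, 5, 2, 1
d = rank(u) − rank(v): 0, -3, -1, 3, 1; Σd² = 20
ρ = 1 − 6Σd² / [n(n²−1)] = 1 − 6×20 / (5×24) = 1 − 120/120 ≈ 0.0000

0.0000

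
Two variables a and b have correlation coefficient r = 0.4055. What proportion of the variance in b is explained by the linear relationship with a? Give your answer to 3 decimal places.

0.164

r² = (0.4055)² = 0.164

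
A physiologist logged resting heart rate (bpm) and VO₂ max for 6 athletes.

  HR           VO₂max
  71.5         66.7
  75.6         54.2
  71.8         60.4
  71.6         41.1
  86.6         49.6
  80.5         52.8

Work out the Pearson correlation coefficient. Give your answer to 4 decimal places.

-0.2930

n = 6, Σx = 457.6, Σy = 324.8, Σx² = 35089.22, Σy² = 17971.9, Σxy = 24691.81
nΣxy − ΣxΣy = 148150.86 − 148628.48 = -477.62
nΣx² − (Σx)² = 210535.32 − 209397.76 = 1137.56; nΣy² − (Σy)² = 107831.4 − 105495.04 = 2336.36
r = -477.62 / √(1137.56 × 2336.36) = -477.62 / 1630.2606 ≈ -0.2930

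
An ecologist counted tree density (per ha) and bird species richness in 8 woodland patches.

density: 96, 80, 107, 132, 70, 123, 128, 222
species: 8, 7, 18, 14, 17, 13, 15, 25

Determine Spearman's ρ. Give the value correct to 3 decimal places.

Rank density: 3, 2, 4, 7, 1, 5, 6, 8
Rank species: 2, 1, 7, 4, 6, 3, 5, 8
d = rank(density) − rank(species): 1, 1, -3, 3, -5, 2, 1, 0; Σd² = 50
ρ = 1 − 6Σd² / [n(n²−1)] = 1 − 6×50 / (8×63) = 1 − 300/504 ≈ 0.405

0.405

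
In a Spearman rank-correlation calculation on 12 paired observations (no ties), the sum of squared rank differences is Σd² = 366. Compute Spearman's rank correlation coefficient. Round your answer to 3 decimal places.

ρ = 1 − 6Σd² / [n(n²−1)] = 1 − 6×366 / (12×143)
  = 1 − 2196/1716 = 1 − 1.2797 ≈ -0.280

-0.280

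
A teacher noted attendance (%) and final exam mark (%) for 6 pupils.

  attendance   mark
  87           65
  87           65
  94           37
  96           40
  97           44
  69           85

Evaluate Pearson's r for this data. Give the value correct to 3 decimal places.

-0.939

n = 6, Σx = 530, Σy = 336, Σx² = 47360, Σy² = 20580, Σxy = 28761
nΣxy − ΣxΣy = 172566 − 178080 = -5514
nΣx² − (Σx)² = 284160 − 280900 = 3260; nΣy² − (Σy)² = 123480 − 112896 = 10584
r = -5514 / √(3260 × 10584) = -5514 / 5873.9969 ≈ -0.939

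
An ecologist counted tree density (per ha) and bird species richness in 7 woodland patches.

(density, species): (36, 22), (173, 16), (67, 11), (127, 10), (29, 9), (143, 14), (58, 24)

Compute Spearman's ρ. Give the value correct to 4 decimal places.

0.1071

Rank density: 2, 7, 4, 5, 1, 6, 3
Rank species: 6, 5, 3, 2, 1, 4, 7
d = rank(density) − rank(species): -4, 2, 1, 3, 0, 2, -4; Σd² = 50
ρ = 1 − 6Σd² / [n(n²−1)] = 1 − 6×50 / (7×48) = 1 − 300/336 ≈ 0.1071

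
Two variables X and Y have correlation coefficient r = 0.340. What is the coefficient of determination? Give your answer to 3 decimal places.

r² = (0.340)² = 0.116

0.116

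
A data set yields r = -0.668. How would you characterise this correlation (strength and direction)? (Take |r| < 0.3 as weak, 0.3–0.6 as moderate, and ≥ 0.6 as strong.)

strong negative

r = -0.668 < 0 so the relationship is negative.
|r| = 0.668, which falls in the strong range.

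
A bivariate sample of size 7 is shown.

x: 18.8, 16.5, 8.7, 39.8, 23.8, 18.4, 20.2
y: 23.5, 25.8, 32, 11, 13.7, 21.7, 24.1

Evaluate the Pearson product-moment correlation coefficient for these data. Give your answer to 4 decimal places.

n = 7, Σx = 146.2, Σy = 151.8, Σx² = 3598.46, Σy² = 3602.28, Σxy = 2795.86
nΣxy − ΣxΣy = 19571.02 − 22193.16 = -2622.14
nΣx² − (Σx)² = 25189.22 − 21374.44 = 3814.78; nΣy² − (Σy)² = 25215.96 − 23043.24 = 2172.72
r = -2622.14 / √(3814.78 × 2172.72) = -2622.14 / 2878.9666 ≈ -0.9108

-0.9108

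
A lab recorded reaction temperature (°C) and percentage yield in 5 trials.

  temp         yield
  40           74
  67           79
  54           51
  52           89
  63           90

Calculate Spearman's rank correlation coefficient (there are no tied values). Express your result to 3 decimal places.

0.300

Rank temp: 1, 5, 3, 2, 4
Rank yield: 2, 3, 1, 4, 5
d = rank(temp) − rank(yield): -1, 2, 2, -2, -1; Σd² = 14
ρ = 1 − 6Σd² / [n(n²−1)] = 1 − 6×14 / (5×24) = 1 − 84/120 ≈ 0.300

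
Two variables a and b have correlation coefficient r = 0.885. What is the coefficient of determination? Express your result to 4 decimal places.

0.7832

r² = (0.885)² = 0.7832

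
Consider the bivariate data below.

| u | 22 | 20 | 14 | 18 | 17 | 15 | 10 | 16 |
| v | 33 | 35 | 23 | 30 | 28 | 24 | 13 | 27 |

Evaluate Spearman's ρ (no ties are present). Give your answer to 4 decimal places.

0.9762

Rank u: 8, 7, 2, 6, 5, 3, 1, 4
Rank v: 7, 8, 2, 6, 5, 3, 1, 4
d = rank(u) − rank(v): 1, -1, 0, 0, 0, 0, 0, 0; Σd² = 2
ρ = 1 − 6Σd² / [n(n²−1)] = 1 − 6×2 / (8×63) = 1 − 12/504 ≈ 0.9762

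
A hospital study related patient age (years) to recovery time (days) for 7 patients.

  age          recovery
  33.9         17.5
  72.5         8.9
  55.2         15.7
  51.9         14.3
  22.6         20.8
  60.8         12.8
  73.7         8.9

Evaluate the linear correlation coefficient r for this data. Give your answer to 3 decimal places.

n = 7, Σx = 370.6, Σy = 98.9, Σx² = 21785.2, Σy² = 1512.13, Σxy = 4751.56
nΣxy − ΣxΣy = 33260.92 − 36652.34 = -3391.42
nΣx² − (Σx)² = 152496.4 − 137344.36 = 15152.04; nΣy² − (Σy)² = 10584.91 − 9781.21 = 803.7
r = -3391.42 / √(15152.04 × 803.7) = -3391.42 / 3489.6554 ≈ -0.972

-0.972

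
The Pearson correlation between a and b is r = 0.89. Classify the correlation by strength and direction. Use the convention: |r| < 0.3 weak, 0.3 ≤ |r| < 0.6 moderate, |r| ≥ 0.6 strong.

strong positive

r = 0.89 > 0 so the relationship is positive.
|r| = 0.89, which falls in the strong range.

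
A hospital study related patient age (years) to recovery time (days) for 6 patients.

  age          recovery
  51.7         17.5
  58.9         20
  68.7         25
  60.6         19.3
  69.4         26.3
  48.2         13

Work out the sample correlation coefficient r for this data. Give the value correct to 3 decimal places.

0.974

n = 6, Σx = 357.5, Σy = 121.1, Σx² = 21673.75, Σy² = 2564.43, Σxy = 7421.65
nΣxy − ΣxΣy = 44529.9 − 43293.25 = 1236.65
nΣx² − (Σx)² = 130042.5 − 127806.25 = 2236.25; nΣy² − (Σy)² = 15386.58 − 14665.21 = 721.37
r = 1236.65 / √(2236.25 × 721.37) = 1236.65 / 1270.1038 ≈ 0.974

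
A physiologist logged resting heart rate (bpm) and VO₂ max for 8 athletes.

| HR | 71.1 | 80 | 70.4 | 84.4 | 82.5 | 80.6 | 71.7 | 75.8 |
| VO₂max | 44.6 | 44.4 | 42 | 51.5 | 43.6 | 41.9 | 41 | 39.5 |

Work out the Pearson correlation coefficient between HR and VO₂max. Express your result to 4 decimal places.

0.5525

n = 8, Σx = 616.5, Σy = 348.5, Σx² = 47723.87, Σy² = 15274.59, Σxy = 26934.4
nΣxy − ΣxΣy = 215475.2 − 214850.25 = 624.95
nΣx² − (Σx)² = 381790.96 − 380072.25 = 1718.71; nΣy² − (Σy)² = 122196.72 − 121452.25 = 744.47
r = 624.95 / √(1718.71 × 744.47) = 624.95 / 1131.1622 ≈ 0.5525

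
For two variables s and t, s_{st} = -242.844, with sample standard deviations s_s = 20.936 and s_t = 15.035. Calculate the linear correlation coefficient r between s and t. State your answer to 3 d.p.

r = Cov(s,t) / (s_s · s_t) = -242.844 / (20.936 × 15.035)
  = -242.844 / 314.7728 ≈ -0.771

-0.771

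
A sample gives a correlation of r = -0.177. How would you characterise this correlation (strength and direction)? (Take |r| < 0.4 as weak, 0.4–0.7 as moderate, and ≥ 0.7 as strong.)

weak negative

r = -0.177 < 0 so the relationship is negative.
|r| = 0.177, which falls in the weak range.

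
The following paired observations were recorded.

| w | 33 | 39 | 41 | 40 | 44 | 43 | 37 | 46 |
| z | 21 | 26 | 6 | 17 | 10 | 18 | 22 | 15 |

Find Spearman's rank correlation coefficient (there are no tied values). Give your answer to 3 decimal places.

Rank w: 1, 3, 5, 4, 7, 6, 2, 8
Rank z: 6, 8, 1, 4, 2, 5, 7, 3
d = rank(w) − rank(z): -5, -5, 4, 0, 5, 1, -5, 5; Σd² = 142
ρ = 1 − 6Σd² / [n(n²−1)] = 1 − 6×142 / (8×63) = 1 − 852/504 ≈ -0.690

-0.690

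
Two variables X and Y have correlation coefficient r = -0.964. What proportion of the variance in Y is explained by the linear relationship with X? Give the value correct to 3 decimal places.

0.929

r² = (-0.964)² = 0.929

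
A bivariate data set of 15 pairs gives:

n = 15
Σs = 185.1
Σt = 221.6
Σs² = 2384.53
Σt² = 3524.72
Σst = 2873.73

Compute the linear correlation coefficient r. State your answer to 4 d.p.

r = (nΣst − ΣsΣt) / √[(nΣs² − (Σs)²)(nΣt² − (Σt)²)]
Numerator: 15×2873.73 − 185.1×221.6 = 2087.79
Denominator: √[(35767.95 − 34262.01)(52870.8 − 49106.56)] = √[1505.94 × 3764.24] = 2380.9073
r = 2087.79 / 2380.9073 ≈ 0.8769

0.8769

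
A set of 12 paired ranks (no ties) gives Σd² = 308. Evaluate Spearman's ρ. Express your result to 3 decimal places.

-0.077

ρ = 1 − 6Σd² / [n(n²−1)] = 1 − 6×308 / (12×143)
  = 1 − 1848/1716 = 1 − 1.0769 ≈ -0.077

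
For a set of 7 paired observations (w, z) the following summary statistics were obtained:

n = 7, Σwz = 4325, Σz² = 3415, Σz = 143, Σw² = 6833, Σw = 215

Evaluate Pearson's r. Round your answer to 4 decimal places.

-0.1995

r = (nΣwz − ΣwΣz) / √[(nΣw² − (Σw)²)(nΣz² − (Σz)²)]
Numerator: 7×4325 − 215×143 = -470
Denominator: √[(47831 − 46225)(23905 − 20449)] = √[1606 × 3456] = 2355.9151
r = -470 / 2355.9151 ≈ -0.1995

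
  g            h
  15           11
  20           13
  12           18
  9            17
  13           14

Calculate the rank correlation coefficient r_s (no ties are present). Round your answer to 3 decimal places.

-0.800

Rank g: 4, 5, 2, 1, 3
Rank h: 1, 2, 5, 4, 3
d = rank(g) − rank(h): 3, 3, -3, -3, 0; Σd² = 36
ρ = 1 − 6Σd² / [n(n²−1)] = 1 − 6×36 / (5×24) = 1 − 216/120 ≈ -0.800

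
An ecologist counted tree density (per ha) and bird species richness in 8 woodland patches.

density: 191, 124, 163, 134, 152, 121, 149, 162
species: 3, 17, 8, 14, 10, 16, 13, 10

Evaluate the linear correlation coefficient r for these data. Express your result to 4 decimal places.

n = 8, Σx = 1196, Σy = 91, Σx² = 182572, Σy² = 1183, Σxy = 12874
nΣxy − ΣxΣy = 102992 − 108836 = -5844
nΣx² − (Σx)² = 1460576 − 1430416 = 30160; nΣy² − (Σy)² = 9464 − 8281 = 1183
r = -5844 / √(30160 × 1183) = -5844 / 5973.2135 ≈ -0.9784

-0.9784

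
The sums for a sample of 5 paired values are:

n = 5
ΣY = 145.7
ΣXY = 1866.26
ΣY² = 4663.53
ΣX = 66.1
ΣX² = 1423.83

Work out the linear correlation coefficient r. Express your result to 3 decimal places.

-0.125

r = (nΣXY − ΣXΣY) / √[(nΣX² − (ΣX)²)(nΣY² − (ΣY)²)]
Numerator: 5×1866.26 − 66.1×145.7 = -299.47
Denominator: √[(7119.15 − 4369.21)(23317.65 − 21228.49)] = √[2749.94 × 2089.16] = 2396.8864
r = -299.47 / 2396.8864 ≈ -0.125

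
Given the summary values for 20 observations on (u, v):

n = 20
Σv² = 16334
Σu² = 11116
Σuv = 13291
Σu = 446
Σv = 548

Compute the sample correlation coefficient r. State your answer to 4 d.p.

0.8618

r = (nΣuv − ΣuΣv) / √[(nΣu² − (Σu)²)(nΣv² − (Σv)²)]
Numerator: 20×13291 − 446×548 = 21412
Denominator: √[(222320 − 198916)(326680 − 300304)] = √[23404 × 26376] = 24845.6013
r = 21412 / 24845.6013 ≈ 0.8618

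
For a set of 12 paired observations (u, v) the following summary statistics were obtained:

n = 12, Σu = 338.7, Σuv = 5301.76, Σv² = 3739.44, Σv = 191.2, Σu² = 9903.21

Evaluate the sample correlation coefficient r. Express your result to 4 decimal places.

r = (nΣuv − ΣuΣv) / √[(nΣu² − (Σu)²)(nΣv² − (Σv)²)]
Numerator: 12×5301.76 − 338.7×191.2 = -1138.32
Denominator: √[(118838.52 − 114717.69)(44873.28 − 36557.44)] = √[4120.83 × 8315.84] = 5853.9015
r = -1138.32 / 5853.9015 ≈ -0.1945

-0.1945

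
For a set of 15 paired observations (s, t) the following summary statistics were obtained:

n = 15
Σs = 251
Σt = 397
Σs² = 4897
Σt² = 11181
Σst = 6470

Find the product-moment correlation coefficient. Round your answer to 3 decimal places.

r = (nΣst − ΣsΣt) / √[(nΣs² − (Σs)²)(nΣt² − (Σt)²)]
Numerator: 15×6470 − 251×397 = -2597
Denominator: √[(73455 − 63001)(167715 − 157609)] = √[10454 × 10106] = 10278.5273
r = -2597 / 10278.5273 ≈ -0.253

-0.253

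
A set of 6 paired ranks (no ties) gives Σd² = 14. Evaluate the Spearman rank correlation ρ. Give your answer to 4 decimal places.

0.6000

ρ = 1 − 6Σd² / [n(n²−1)] = 1 − 6×14 / (6×35)
  = 1 − 84/210 = 1 − 0.40000 ≈ 0.6000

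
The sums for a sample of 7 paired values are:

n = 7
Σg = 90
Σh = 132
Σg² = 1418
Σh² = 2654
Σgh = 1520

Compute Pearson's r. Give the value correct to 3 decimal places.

-0.854

r = (nΣgh − ΣgΣh) / √[(nΣg² − (Σg)²)(nΣh² − (Σh)²)]
Numerator: 7×1520 − 90×132 = -1240
Denominator: √[(9926 − 8100)(18578 − 17424)] = √[1826 × 1154] = 1451.6212
r = -1240 / 1451.6212 ≈ -0.854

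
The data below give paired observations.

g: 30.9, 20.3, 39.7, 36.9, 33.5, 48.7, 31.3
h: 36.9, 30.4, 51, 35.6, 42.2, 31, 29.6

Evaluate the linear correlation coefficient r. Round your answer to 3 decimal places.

0.238

n = 7, Σg = 241.3, Σh = 256.7, Σg² = 8778.23, Σh² = 9772.13, Σgh = 8945.55
nΣgh − ΣgΣh = 62618.85 − 61941.71 = 677.14
nΣg² − (Σg)² = 61447.61 − 58225.69 = 3221.92; nΣh² − (Σh)² = 68404.91 − 65894.89 = 2510.02
r = 677.14 / √(3221.92 × 2510.02) = 677.14 / 2843.7798 ≈ 0.238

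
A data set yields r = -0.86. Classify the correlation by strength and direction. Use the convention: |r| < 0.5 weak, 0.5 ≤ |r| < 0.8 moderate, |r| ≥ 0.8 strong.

strong negative

r = -0.86 < 0 so the relationship is negative.
|r| = 0.86, which falls in the strong range.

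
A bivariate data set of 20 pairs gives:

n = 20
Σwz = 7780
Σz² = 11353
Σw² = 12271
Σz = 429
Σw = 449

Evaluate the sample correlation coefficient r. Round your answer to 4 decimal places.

-0.8527

r = (nΣwz − ΣwΣz) / √[(nΣw² − (Σw)²)(nΣz² − (Σz)²)]
Numerator: 20×7780 − 449×429 = -37021
Denominator: √[(245420 − 201601)(227060 − 184041)] = √[43819 × 43019] = 43417.1574
r = -37021 / 43417.1574 ≈ -0.8527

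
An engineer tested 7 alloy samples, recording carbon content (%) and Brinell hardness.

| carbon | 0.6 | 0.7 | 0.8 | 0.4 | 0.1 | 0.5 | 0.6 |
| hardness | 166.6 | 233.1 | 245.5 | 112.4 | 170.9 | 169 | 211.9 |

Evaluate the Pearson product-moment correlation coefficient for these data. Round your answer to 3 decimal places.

n = 7, Σx = 3.7, Σy = 1309.4, Σx² = 2.27, Σy² = 257664.6, Σxy = 733.22
nΣxy − ΣxΣy = 5132.54 − 4844.78 = 287.76
nΣx² − (Σx)² = 15.89 − 13.69 = 2.2; nΣy² − (Σy)² = 1803652.2 − 1714528.36 = 89123.84
r = 287.76 / √(2.2 × 89123.84) = 287.76 / 442.8007 ≈ 0.650

0.650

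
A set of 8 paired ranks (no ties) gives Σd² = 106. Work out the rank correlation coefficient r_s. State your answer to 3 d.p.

ρ = 1 − 6Σd² / [n(n²−1)] = 1 − 6×106 / (8×63)
  = 1 − 636/504 = 1 − 1.2619 ≈ -0.262

-0.262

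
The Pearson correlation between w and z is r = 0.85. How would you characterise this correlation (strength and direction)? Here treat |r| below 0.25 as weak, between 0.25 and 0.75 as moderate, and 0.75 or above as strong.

strong positive

r = 0.85 > 0 so the relationship is positive.
|r| = 0.85, which falls in the strong range.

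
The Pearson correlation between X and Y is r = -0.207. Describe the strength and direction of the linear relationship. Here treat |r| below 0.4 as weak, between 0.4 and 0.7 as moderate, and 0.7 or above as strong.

weak negative

r = -0.207 < 0 so the relationship is negative.
|r| = 0.207, which falls in the weak range.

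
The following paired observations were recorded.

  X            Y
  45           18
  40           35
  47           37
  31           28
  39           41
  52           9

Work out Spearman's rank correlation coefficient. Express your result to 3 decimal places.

-0.429

Rank X: 4, 3, 5, 1, 2, 6
Rank Y: 2, 4, 5, 3, 6, 1
d = rank(X) − rank(Y): 2, -1, 0, -2, -4, 5; Σd² = 50
ρ = 1 − 6Σd² / [n(n²−1)] = 1 − 6×50 / (6×35) = 1 − 300/210 ≈ -0.429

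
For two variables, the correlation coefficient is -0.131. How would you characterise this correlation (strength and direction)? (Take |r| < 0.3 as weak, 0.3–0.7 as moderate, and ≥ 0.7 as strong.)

r = -0.131 < 0 so the relationship is negative.
|r| = 0.131, which falls in the weak range.

weak negative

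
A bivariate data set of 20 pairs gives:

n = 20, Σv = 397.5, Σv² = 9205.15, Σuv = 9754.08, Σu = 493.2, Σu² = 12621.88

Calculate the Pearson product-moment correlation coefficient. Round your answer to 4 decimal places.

r = (nΣuv − ΣuΣv) / √[(nΣu² − (Σu)²)(nΣv² − (Σv)²)]
Numerator: 20×9754.08 − 493.2×397.5 = -965.4
Denominator: √[(252437.6 − 243246.24)(184103 − 158006.25)] = √[9191.36 × 26096.75] = 15487.5635
r = -965.4 / 15487.5635 ≈ -0.0623

-0.0623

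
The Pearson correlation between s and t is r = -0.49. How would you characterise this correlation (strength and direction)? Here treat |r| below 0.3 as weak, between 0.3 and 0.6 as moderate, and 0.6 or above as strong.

r = -0.49 < 0 so the relationship is negative.
|r| = 0.49, which falls in the moderate range.

moderate negative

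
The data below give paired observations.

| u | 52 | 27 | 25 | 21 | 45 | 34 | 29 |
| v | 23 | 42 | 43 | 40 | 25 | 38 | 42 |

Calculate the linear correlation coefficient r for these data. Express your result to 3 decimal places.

-0.943

n = 7, Σu = 233, Σv = 253, Σu² = 8521, Σv² = 9575, Σuv = 7880
nΣuv − ΣuΣv = 55160 − 58949 = -3789
nΣu² − (Σu)² = 59647 − 54289 = 5358; nΣv² − (Σv)² = 67025 − 64009 = 3016
r = -3789 / √(5358 × 3016) = -3789 / 4019.9164 ≈ -0.943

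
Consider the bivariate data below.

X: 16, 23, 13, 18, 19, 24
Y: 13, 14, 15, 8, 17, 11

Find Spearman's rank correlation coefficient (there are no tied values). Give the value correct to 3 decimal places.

Rank X: 2, 5, 1, 3, 4, 6
Rank Y: 3, 4, 5, 1, 6, 2
d = rank(X) − rank(Y): -1, 1, -4, 2, -2, 4; Σd² = 42
ρ = 1 − 6Σd² / [n(n²−1)] = 1 − 6×42 / (6×35) = 1 − 252/210 ≈ -0.200

-0.200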